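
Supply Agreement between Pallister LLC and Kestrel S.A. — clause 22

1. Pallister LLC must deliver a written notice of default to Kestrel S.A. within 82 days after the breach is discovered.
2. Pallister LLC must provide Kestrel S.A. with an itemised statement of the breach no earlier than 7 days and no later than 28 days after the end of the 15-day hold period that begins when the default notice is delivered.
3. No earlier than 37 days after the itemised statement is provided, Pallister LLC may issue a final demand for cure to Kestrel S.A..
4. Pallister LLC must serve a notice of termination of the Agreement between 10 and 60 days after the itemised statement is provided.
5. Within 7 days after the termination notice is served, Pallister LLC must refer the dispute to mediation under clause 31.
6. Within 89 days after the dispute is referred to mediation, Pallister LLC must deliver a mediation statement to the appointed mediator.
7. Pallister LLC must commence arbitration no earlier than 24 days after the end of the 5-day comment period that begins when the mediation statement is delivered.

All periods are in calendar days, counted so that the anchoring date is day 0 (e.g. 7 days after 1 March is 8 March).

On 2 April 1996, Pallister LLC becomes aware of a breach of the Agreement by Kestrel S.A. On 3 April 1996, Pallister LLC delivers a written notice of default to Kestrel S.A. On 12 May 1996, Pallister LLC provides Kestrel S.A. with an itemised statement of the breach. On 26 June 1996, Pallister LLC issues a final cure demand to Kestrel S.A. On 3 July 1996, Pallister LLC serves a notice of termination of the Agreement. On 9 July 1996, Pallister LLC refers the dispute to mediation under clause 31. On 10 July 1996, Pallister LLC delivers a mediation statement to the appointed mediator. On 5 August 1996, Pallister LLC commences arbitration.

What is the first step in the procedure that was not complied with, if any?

Step 7

Step 1: 82 days after 2 April 1996 (when the breach is discovered) is 23 June 1996; completed 3 April 1996, before the deadline.
Step 2: the window is 7–28 days after 18 April 1996 (end of the 15-day hold period, which began when the default notice is delivered on 3 April 1996), so 25 April 1996 through 16 May 1996; done 12 May 1996, which is between those dates.
Step 3: the earliest permitted date is 37 days after 12 May 1996 (when the itemised statement is provided), i.e. 18 June 1996; done 26 June 1996 — permitted.
Step 4: the window is 10–60 days after 12 May 1996 (when the itemised statement is provided), so 22 May 1996 through 11 July 1996; done 3 July 1996, which is between those dates.
Step 5: 7 days after 3 July 1996 (when the termination notice is served) is 10 July 1996; 9 July 1996 is within that limit.
Step 6: 89 days after 9 July 1996 (when the dispute is referred to mediation) is 6 October 1996; 10 July 1996 is within that limit.
Step 7: the earliest permitted date is 24 days after 15 July 1996 (end of the 5-day comment period, which began when the mediation statement is delivered on 10 July 1996), i.e. 8 August 1996; 5 August 1996 is 3 days before the earliest permitted date.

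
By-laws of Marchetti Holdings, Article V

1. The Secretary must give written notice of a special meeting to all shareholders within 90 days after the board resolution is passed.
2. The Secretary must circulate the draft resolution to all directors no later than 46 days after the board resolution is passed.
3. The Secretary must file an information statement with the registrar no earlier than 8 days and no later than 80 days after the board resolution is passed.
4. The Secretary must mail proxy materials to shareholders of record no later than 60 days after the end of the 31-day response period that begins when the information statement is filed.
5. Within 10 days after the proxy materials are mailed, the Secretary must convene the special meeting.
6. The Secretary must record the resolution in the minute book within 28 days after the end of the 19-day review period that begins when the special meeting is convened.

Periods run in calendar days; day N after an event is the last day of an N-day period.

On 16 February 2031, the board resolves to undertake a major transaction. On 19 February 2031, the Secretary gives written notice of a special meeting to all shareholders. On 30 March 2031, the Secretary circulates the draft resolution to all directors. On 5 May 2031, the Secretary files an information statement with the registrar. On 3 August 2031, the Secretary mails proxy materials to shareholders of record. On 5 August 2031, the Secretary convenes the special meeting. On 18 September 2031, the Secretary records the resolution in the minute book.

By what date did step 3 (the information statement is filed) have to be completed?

7 May 2031

Step 3 runs from 16 February 2031, when the board resolution is passed. The window is 8–80 days after 16 February 2031; it closes on 7 May 2031.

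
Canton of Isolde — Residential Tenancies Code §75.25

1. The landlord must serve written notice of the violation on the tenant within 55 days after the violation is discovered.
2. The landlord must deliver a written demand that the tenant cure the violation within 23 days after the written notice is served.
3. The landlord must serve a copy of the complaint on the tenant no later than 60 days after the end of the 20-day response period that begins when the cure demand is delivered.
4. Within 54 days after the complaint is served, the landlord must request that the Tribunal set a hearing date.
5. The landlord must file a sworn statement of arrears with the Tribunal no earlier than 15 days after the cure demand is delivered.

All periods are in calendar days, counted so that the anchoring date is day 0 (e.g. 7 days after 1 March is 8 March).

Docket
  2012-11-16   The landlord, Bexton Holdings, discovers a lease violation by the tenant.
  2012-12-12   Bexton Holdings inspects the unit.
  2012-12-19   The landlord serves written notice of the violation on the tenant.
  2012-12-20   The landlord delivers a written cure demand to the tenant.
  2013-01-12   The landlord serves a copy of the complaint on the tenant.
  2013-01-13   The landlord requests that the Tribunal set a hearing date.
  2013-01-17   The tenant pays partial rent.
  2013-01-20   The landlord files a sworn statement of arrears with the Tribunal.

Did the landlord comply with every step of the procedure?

(1) due by 2012-11-16 + 55 days = 2013-01-10; done 2012-12-19 — timely.
(2) due by 2012-12-19 + 23 days = 2013-01-11; completed 2012-12-20, before the deadline.
(3) due by 2013-01-09 + 60 days = 2013-03-10; done 2013-01-12 — timely.
(4) due by 2013-01-12 + 54 days = 2013-03-07; done 2013-01-13 — timely.
(5) permitted from 2012-12-20 + 15 days = 2013-01-04 onward; done 2013-01-20, after the minimum wait.

Yes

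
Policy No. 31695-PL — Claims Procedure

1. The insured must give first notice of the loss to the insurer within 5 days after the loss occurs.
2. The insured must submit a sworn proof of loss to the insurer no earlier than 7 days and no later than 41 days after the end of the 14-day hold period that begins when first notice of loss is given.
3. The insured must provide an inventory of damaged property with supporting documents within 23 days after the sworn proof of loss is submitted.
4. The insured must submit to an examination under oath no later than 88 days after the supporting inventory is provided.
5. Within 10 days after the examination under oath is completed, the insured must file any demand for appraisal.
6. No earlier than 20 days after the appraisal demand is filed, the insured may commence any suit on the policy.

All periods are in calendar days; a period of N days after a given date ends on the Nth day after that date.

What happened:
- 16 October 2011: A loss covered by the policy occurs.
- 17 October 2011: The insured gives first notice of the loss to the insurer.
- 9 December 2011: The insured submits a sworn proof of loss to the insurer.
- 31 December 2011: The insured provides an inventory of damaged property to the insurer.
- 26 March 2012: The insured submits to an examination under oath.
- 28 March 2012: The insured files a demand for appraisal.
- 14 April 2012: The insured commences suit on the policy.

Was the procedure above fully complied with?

(1) due by 16 October 2011 + 5 days = 21 October 2011; 17 October 2011 is within that limit.
(2) the permitted window runs from 31 October 2011 + 7 = 7 November 2011 to 31 October 2011 + 41 = 11 December 2011; 9 December 2011 falls inside that range.
(3) due by 9 December 2011 + 23 days = 1 January 2012; 31 December 2011 is within that limit.
(4) due by 31 December 2011 + 88 days = 28 March 2012; completed 26 March 2012, before the deadline.
(5) due by 26 March 2012 + 10 days = 5 April 2012; completed 28 March 2012, before the deadline.
(6) permitted from 28 March 2012 + 20 days = 17 April 2012 onward; 14 April 2012 is 3 days before the earliest permitted date.
The analysis stops there.

No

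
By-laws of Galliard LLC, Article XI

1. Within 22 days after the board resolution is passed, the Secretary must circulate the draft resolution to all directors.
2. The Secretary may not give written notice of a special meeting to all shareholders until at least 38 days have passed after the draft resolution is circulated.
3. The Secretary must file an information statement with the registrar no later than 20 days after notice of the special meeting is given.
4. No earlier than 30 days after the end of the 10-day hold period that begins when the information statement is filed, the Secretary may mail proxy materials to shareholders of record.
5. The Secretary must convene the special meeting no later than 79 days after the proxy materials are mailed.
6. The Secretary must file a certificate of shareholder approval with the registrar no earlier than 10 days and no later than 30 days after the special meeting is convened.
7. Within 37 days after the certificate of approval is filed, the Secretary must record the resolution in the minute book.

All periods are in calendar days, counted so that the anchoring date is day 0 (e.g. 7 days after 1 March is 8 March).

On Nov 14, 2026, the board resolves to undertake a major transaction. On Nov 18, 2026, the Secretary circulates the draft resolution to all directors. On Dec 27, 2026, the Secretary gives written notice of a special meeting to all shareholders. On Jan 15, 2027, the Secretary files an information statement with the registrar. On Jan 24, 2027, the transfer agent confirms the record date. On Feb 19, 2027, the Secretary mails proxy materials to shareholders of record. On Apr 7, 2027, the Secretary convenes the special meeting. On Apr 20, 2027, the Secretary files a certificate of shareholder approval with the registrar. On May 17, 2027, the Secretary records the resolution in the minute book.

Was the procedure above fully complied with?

(1) due by Nov 14, 2026 + 22 days = Dec 6, 2026; done Nov 18, 2026 — timely.
(2) permitted from Nov 18, 2026 + 38 days = Dec 26, 2026 onward; done Dec 27, 2026, after the minimum wait.
(3) due by Dec 27, 2026 + 20 days = Jan 16, 2027; completed Jan 15, 2027, before the deadline.
(4) permitted from Jan 25, 2027 + 30 days = Feb 24, 2027 onward; done Feb 19, 2027 — 5 days too early.

No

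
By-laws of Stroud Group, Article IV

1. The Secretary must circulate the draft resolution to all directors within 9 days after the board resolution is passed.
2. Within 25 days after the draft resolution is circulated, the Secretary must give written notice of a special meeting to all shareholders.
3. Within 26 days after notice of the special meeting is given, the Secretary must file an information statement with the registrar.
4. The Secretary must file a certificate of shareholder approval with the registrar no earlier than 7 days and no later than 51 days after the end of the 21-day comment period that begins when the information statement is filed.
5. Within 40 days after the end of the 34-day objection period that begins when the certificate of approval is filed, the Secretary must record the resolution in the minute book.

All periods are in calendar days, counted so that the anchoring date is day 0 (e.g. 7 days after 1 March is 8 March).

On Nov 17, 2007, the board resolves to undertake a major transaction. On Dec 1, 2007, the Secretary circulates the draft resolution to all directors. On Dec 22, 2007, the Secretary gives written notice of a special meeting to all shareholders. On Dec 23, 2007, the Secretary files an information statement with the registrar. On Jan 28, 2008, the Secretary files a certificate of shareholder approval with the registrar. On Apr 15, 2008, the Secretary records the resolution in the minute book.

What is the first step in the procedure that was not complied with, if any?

Step 1

(1) due by Nov 17, 2007 + 9 days = Nov 26, 2007; done Dec 1, 2007 — 5 days late.
The analysis stops there.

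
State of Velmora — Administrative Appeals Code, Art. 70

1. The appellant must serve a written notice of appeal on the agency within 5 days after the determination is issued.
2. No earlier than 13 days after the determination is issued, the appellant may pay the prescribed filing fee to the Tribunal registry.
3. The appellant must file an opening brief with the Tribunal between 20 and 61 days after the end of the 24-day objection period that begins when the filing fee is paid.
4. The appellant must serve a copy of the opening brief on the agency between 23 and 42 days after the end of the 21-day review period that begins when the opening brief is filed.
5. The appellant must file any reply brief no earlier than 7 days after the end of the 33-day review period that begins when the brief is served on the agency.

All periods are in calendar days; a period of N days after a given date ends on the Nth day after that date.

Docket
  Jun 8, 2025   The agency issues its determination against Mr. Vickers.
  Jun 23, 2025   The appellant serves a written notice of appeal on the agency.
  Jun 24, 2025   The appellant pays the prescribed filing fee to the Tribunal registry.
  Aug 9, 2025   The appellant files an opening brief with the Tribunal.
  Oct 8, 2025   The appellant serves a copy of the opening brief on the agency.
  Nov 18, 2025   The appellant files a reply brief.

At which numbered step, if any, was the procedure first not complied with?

Step 1

Step 1: 5 days after Jun 8, 2025 (when the determination is issued) is Jun 13, 2025; done Jun 23, 2025 — 10 days late.
Later steps need not be reached.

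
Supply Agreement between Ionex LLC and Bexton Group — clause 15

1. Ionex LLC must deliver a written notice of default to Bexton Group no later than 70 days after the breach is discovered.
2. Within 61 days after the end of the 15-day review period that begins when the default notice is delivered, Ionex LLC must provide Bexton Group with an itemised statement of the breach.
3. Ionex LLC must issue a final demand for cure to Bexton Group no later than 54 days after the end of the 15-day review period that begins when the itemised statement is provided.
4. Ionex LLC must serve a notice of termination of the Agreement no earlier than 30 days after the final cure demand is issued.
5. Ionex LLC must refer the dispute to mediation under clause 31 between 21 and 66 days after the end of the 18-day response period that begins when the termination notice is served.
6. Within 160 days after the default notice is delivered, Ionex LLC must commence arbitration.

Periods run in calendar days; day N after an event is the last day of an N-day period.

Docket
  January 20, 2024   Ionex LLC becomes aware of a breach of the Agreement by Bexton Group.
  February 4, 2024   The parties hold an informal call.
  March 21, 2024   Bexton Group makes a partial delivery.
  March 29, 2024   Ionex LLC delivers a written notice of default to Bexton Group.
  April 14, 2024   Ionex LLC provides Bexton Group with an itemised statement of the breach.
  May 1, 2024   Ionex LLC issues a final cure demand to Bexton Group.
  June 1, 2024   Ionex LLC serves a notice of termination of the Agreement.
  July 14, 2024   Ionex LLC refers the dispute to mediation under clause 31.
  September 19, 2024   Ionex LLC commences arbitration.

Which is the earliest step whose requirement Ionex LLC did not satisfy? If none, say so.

Step 1: 70 days after January 20, 2024 (when the breach is discovered) is March 30, 2024; done March 29, 2024 — timely.
Step 2: 61 days after April 13, 2024 (end of the 15-day review period, which began when the default notice is delivered on March 29, 2024) is June 13, 2024; April 14, 2024 is within that limit.
Step 3: 54 days after April 29, 2024 (end of the 15-day review period, which began when the itemised statement is provided on April 14, 2024) is June 22, 2024; May 1, 2024 is within that limit.
Step 4: the earliest permitted date is 30 days after May 1, 2024 (when the final cure demand is issued), i.e. May 31, 2024; June 1, 2024 is on or after that date.
Step 5: the window is 21–66 days after June 19, 2024 (end of the 18-day response period, which began when the termination notice is served on June 1, 2024), so July 10, 2024 through August 24, 2024; done July 14, 2024 — within the window.
Step 6: 160 days after March 29, 2024 (when the default notice is delivered) is September 5, 2024; not done until September 19, 2024, 14 days after the deadline.
Later steps need not be reached.

Step 6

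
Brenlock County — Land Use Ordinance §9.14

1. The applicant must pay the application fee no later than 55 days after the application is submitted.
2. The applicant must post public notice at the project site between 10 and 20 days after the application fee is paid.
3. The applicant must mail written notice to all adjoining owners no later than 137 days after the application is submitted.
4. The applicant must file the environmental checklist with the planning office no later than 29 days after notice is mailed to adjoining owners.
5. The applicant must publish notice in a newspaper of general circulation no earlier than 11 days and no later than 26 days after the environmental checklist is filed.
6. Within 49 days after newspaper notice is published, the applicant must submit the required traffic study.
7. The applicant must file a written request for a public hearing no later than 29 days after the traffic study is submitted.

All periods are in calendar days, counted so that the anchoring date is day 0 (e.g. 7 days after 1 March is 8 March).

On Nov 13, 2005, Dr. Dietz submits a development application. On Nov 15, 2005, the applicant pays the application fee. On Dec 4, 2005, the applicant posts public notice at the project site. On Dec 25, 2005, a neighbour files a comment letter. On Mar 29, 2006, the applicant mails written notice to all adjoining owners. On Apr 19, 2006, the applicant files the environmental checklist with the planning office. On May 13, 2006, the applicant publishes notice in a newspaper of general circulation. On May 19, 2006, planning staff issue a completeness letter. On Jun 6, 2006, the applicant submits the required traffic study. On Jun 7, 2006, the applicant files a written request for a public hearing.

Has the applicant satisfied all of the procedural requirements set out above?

Yes

(1) due by Nov 13, 2005 + 55 days = Jan 7, 2006; completed Nov 15, 2005, before the deadline.
(2) the permitted window runs from Nov 15, 2005 + 10 = Nov 25, 2005 to Nov 15, 2005 + 20 = Dec 5, 2005; Dec 4, 2005 falls inside that range.
(3) due by Nov 13, 2005 + 137 days = Mar 30, 2006; done Mar 29, 2006 — timely.
(4) due by Mar 29, 2006 + 29 days = Apr 27, 2006; Apr 19, 2006 is within that limit.
(5) the permitted window runs from Apr 19, 2006 + 11 = Apr 30, 2006 to Apr 19, 2006 + 26 = May 15, 2006; done May 13, 2006, which is between those dates.
(6) due by May 13, 2006 + 49 days = Jul 1, 2006; done Jun 6, 2006 — timely.
(7) due by Jun 6, 2006 + 29 days = Jul 5, 2006; Jun 7, 2006 is within that limit.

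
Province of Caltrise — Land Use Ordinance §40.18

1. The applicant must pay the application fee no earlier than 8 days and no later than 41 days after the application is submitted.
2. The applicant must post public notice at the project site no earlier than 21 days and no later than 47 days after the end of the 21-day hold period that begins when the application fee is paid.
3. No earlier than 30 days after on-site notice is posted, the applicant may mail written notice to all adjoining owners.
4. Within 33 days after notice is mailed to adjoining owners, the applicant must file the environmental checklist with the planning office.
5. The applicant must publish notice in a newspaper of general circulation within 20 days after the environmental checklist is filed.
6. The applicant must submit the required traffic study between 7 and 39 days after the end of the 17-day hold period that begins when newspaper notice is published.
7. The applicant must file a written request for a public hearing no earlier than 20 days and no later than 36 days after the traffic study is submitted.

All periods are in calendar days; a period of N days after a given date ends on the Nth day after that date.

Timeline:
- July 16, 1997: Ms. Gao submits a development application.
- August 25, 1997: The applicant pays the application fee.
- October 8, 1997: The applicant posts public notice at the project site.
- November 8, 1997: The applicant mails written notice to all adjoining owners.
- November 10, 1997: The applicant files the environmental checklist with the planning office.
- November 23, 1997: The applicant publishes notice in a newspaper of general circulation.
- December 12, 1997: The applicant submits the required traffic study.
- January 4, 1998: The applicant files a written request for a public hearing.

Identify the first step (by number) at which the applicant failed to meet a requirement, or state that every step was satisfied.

Step 6

Step 1 — 8 and 41 days from July 16, 1997 (when the application is submitted) are July 24, 1997 and August 26, 1997 respectively; done August 25, 1997, which is between those dates.
Step 2 — 21 and 47 days from September 15, 1997 (end of the 21-day hold period, which began when the application fee is paid on August 25, 1997) are October 6, 1997 and November 1, 1997 respectively; October 8, 1997 falls inside that range.
Step 3 — must wait 30 days from October 8, 1997 (when on-site notice is posted), so not before November 7, 1997; November 8, 1997 is on or after that date.
Step 4 — counting 33 days from November 8, 1997 (when notice is mailed to adjoining owners) gives a deadline of December 11, 1997; completed November 10, 1997, before the deadline.
Step 5 — counting 20 days from November 10, 1997 (when the environmental checklist is filed) gives a deadline of November 30, 1997; November 23, 1997 is within that limit.
Step 6 — 7 and 39 days from December 10, 1997 (end of the 17-day hold period, which began when newspaper notice is published on November 23, 1997) are December 17, 1997 and January 18, 1998 respectively; December 12, 1997 is 5 days too early.
No need to go further; step 6 was not satisfied.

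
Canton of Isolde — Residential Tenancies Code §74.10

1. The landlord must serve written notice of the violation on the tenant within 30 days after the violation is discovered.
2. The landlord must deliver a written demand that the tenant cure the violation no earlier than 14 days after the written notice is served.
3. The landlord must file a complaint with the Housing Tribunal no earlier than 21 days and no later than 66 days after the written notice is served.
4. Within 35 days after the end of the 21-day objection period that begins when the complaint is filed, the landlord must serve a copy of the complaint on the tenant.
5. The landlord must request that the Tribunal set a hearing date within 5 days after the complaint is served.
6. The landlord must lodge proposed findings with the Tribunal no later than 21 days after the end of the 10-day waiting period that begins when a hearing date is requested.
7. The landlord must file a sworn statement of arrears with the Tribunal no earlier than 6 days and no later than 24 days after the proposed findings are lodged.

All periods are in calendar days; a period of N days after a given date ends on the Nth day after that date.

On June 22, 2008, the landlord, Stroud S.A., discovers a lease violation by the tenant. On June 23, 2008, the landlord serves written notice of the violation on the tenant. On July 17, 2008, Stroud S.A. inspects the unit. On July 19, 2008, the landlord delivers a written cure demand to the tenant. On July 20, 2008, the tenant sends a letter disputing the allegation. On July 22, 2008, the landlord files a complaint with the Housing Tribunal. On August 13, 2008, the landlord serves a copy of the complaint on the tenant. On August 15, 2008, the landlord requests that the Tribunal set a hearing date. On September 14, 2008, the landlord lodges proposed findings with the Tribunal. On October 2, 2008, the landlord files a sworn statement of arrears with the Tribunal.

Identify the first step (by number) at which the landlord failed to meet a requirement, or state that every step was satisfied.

None — every step was satisfied

(1) due by June 22, 2008 + 30 days = July 22, 2008; June 23, 2008 is within that limit.
(2) permitted from June 23, 2008 + 14 days = July 7, 2008 onward; done July 19, 2008 — permitted.
(3) the permitted window runs from June 23, 2008 + 21 = July 14, 2008 to June 23, 2008 + 66 = August 28, 2008; done July 22, 2008, which is between those dates.
(4) due by August 12, 2008 + 35 days = September 16, 2008; done August 13, 2008 — timely.
(5) due by August 13, 2008 + 5 days = August 18, 2008; completed August 15, 2008, before the deadline.
(6) due by August 25, 2008 + 21 days = September 15, 2008; September 14, 2008 is within that limit.
(7) the permitted window runs from September 14, 2008 + 6 = September 20, 2008 to September 14, 2008 + 24 = October 8, 2008; done October 2, 2008 — within the window.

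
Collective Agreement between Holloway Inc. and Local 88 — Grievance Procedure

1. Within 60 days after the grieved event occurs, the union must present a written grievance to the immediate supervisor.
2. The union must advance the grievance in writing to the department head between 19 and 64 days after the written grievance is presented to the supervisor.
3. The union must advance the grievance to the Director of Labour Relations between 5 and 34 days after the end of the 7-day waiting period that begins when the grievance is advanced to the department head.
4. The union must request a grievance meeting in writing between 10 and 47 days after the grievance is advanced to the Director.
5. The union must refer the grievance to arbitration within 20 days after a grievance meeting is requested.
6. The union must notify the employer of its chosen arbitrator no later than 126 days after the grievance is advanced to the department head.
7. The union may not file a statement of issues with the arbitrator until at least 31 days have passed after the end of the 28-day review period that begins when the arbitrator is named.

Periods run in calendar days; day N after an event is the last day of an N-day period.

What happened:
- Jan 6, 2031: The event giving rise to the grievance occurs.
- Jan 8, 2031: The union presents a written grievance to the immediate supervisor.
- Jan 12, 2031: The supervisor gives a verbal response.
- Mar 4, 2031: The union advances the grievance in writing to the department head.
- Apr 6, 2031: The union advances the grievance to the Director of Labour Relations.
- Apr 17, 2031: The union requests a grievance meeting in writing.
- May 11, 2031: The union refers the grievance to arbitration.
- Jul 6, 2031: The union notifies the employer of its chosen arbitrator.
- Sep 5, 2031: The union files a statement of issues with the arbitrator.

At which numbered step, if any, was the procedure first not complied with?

Step 1: 60 days after Jan 6, 2031 (when the grieved event occurs) is Mar 7, 2031; completed Jan 8, 2031, before the deadline.
Step 2: the window is 19–64 days after Jan 8, 2031 (when the written grievance is presented to the supervisor), so Jan 27, 2031 through Mar 13, 2031; Mar 4, 2031 falls inside that range.
Step 3: the window is 5–34 days after Mar 11, 2031 (end of the 7-day waiting period, which began when the grievance is advanced to the department head on Mar 4, 2031), so Mar 16, 2031 through Apr 14, 2031; done Apr 6, 2031 — within the window.
Step 4: the window is 10–47 days after Apr 6, 2031 (when the grievance is advanced to the Director), so Apr 16, 2031 through May 23, 2031; Apr 17, 2031 falls inside that range.
Step 5: 20 days after Apr 17, 2031 (when a grievance meeting is requested) is May 7, 2031; done May 11, 2031 — 4 days late.

Step 5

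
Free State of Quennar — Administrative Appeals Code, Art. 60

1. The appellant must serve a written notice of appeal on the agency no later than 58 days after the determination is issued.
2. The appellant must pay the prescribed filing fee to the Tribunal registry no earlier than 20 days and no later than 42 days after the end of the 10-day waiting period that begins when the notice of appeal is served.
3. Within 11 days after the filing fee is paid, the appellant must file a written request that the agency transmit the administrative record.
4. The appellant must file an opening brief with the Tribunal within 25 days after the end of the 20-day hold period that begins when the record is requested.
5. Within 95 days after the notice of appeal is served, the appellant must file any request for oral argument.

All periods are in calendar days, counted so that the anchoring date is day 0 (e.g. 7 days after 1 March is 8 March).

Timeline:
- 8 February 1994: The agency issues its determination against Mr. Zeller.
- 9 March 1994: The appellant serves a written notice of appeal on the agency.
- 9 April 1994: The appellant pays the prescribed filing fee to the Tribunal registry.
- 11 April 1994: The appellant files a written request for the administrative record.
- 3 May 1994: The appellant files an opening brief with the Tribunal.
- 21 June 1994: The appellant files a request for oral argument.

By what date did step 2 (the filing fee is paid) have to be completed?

30 April 1994

The notice of appeal is served on 9 March 1994; the 10-day waiting period therefore ends 19 March 1994, and step 2 runs from that date. The window is 20–42 days after 19 March 1994; it closes on 30 April 1994.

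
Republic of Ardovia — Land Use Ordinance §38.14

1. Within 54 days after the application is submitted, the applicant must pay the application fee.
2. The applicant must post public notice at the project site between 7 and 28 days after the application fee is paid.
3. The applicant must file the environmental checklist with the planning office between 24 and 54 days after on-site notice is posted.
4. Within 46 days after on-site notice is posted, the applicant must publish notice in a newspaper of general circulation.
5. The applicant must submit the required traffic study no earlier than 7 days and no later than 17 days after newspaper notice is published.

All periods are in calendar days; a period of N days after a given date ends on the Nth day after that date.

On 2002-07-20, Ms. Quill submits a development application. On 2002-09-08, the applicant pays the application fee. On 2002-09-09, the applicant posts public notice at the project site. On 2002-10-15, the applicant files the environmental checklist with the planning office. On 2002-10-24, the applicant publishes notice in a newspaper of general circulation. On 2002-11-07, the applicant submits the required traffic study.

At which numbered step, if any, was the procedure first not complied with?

Step 1 — counting 54 days from 2002-07-20 (when the application is submitted) gives a deadline of 2002-09-12; completed 2002-09-08, before the deadline.
Step 2 — 7 and 28 days from 2002-09-08 (when the application fee is paid) are 2002-09-15 and 2002-10-06 respectively; 2002-09-09 is 6 days too early.
No need to go further; step 2 was not satisfied.

Step 2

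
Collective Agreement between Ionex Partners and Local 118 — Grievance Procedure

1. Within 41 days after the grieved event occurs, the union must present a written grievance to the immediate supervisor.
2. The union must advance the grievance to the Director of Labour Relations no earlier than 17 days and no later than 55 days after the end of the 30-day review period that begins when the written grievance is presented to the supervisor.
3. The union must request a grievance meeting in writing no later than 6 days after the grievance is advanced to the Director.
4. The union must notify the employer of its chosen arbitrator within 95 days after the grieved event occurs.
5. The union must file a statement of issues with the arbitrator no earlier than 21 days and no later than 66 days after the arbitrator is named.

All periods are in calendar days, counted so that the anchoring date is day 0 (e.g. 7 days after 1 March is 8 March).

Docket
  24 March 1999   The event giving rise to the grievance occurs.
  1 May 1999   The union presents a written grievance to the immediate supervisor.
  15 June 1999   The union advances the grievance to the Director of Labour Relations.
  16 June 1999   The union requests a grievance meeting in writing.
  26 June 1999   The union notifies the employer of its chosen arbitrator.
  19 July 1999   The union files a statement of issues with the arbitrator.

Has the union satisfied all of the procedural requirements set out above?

No

Step 1: 41 days after 24 March 1999 (when the grieved event occurs) is 4 May 1999; 1 May 1999 is within that limit.
Step 2: the window is 17–55 days after 31 May 1999 (end of the 30-day review period, which began when the written grievance is presented to the supervisor on 1 May 1999), so 17 June 1999 through 25 July 1999; done 15 June 1999 — 2 days before the window opened.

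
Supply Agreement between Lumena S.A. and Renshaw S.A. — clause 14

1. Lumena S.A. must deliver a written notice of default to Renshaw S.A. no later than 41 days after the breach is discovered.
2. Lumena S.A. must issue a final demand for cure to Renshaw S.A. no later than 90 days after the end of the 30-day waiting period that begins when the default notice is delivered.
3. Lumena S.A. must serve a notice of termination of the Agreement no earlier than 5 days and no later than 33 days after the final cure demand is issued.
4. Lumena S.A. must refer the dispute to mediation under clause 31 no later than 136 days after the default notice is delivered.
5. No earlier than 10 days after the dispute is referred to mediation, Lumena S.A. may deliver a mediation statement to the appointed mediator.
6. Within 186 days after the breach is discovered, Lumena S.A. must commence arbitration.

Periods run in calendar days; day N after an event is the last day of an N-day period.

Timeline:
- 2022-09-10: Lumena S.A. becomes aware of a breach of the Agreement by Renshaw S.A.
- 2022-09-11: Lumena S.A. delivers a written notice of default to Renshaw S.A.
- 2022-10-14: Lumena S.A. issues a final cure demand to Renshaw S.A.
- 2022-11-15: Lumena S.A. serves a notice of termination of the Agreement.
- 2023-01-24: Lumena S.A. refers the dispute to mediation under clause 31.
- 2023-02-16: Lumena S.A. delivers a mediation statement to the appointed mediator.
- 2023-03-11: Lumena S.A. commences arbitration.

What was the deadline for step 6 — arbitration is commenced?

Step 6 runs from 2022-09-10, when the breach is discovered. 186 days after 2022-09-10 is 2023-03-15.

2023-03-15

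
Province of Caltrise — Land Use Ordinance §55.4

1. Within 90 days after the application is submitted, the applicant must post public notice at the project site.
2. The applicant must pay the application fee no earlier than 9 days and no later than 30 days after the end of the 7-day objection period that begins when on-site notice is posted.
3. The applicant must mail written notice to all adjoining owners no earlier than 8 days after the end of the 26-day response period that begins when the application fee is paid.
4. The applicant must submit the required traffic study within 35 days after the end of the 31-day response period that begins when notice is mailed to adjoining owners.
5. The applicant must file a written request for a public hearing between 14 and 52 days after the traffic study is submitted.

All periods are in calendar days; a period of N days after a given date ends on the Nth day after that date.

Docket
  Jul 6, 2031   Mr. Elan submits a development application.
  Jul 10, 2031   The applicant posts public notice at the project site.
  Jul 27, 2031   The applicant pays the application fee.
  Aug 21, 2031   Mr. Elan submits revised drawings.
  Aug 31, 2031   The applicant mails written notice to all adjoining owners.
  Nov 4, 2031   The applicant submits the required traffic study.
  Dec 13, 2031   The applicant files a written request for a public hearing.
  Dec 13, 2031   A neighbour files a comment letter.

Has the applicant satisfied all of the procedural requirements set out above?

Yes

Step 1: 90 days after Jul 6, 2031 (when the application is submitted) is Oct 4, 2031; done Jul 10, 2031 — timely.
Step 2: the window is 9–30 days after Jul 17, 2031 (end of the 7-day objection period, which began when on-site notice is posted on Jul 10, 2031), so Jul 26, 2031 through Aug 16, 2031; done Jul 27, 2031, which is between those dates.
Step 3: the earliest permitted date is 8 days after Aug 22, 2031 (end of the 26-day response period, which began when the application fee is paid on Jul 27, 2031), i.e. Aug 30, 2031; done Aug 31, 2031 — permitted.
Step 4: 35 days after Oct 1, 2031 (end of the 31-day response period, which began when notice is mailed to adjoining owners on Aug 31, 2031) is Nov 5, 2031; Nov 4, 2031 is within that limit.
Step 5: the window is 14–52 days after Nov 4, 2031 (when the traffic study is submitted), so Nov 18, 2031 through Dec 26, 2031; done Dec 13, 2031, which is between those dates.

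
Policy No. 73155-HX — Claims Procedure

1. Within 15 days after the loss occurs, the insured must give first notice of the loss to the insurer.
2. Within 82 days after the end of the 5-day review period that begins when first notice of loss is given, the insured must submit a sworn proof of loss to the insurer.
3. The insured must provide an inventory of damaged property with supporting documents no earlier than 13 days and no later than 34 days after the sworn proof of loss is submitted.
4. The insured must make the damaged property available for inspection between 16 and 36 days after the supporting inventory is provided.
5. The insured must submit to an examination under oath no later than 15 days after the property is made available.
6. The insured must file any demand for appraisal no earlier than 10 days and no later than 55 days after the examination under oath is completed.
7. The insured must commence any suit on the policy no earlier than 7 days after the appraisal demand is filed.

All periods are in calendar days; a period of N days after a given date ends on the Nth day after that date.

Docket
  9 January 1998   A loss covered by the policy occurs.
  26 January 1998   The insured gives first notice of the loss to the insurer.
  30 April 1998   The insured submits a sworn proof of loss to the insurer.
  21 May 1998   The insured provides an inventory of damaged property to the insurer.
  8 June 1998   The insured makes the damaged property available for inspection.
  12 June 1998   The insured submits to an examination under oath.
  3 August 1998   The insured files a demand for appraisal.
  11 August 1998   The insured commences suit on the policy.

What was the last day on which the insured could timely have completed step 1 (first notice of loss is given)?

Step 1 runs from 9 January 1998, when the loss occurs. 15 days after 9 January 1998 is 24 January 1998.

24 January 1998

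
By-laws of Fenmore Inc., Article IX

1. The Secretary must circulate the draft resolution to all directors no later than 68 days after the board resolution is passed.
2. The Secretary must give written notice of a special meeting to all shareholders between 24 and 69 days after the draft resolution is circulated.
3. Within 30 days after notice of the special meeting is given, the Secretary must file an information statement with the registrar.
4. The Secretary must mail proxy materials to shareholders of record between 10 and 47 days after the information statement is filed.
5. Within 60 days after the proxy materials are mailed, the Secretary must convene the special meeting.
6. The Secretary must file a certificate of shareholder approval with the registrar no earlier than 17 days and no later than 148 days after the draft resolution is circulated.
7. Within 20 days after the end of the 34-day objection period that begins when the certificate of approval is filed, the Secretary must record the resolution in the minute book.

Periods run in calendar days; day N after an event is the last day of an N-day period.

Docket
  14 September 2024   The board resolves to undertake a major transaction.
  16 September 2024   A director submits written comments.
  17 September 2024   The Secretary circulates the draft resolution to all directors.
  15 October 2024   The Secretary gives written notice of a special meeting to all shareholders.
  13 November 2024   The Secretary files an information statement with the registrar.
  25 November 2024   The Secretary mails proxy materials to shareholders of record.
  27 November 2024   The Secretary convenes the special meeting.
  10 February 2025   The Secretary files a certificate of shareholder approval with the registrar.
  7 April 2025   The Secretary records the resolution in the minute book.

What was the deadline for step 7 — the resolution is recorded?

The certificate of approval is filed on 10 February 2025; the 34-day objection period therefore ends 16 March 2025, and step 7 runs from that date. 20 days after 16 March 2025 is 5 April 2025.

5 April 2025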